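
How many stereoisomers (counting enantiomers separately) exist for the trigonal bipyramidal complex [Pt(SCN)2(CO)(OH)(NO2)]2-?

A trigonal bipyramid has two axial and three equatorial sites, which are chemically inequivalent.
Systematic enumeration (placing each ligand type in turn and discarding arrangements equivalent by rotation or reflection) gives 7 geometric isomers.
Of these, 3 lack any improper symmetry element and so occur as enantiomeric pairs, giving 7 + 3 = 10 stereoisomers in total.

10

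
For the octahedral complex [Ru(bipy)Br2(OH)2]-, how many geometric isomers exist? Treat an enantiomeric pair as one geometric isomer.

In an octahedral complex each vertex has one trans partner and four cis neighbours.
Each bipy is bidentate and must span two cis positions.
The distinct arrangements are (3 in all): Br trans, OH cis; Br cis, OH cis (chiral); Br cis, OH trans.

3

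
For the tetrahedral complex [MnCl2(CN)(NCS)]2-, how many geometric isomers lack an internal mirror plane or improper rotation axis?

All four vertices of a tetrahedron are equivalent and mutually adjacent, so cis/trans isomerism cannot arise.
Only one geometric arrangement is possible.

0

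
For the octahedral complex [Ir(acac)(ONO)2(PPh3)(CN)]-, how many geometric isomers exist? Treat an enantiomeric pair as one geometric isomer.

An octahedron has six vertices in three trans pairs; every non-trans pair is cis.
Each acac is bidentate and must span two cis positions.
Systematic placement gives 4 geometric isomers: ONO cis (3 arrangements, 2 chiral); ONO trans.

4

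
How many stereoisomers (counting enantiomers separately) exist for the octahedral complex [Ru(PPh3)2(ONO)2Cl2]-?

6

In an octahedral complex each vertex has one trans partner and four cis neighbours.
Working through the distinct placements yields 5 geometric isomers: PPh3 trans, ONO trans, Cl trans; PPh3 cis, ONO cis, Cl trans; PPh3 trans, ONO cis, Cl cis; PPh3 cis, ONO cis, Cl cis (chiral); PPh3 cis, ONO trans, Cl cis.
One of these lacks any improper symmetry element and so occurs as an enantiomeric pair, giving 5 + 1 = 6 stereoisomers in total.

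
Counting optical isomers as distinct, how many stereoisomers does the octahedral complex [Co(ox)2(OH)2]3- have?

3

Each ox is bidentate and must span two cis positions.
The distinct arrangements are (2 in all): OH trans; OH cis (chiral).
One of these lacks any improper symmetry element and so occurs as an enantiomeric pair, giving 2 + 1 = 3 stereoisomers in total.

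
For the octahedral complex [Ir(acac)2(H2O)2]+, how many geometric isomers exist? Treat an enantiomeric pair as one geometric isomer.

Each acac is bidentate and must span two cis positions.
Systematic placement gives 2 geometric isomers: H2O trans; H2O cis (chiral).

2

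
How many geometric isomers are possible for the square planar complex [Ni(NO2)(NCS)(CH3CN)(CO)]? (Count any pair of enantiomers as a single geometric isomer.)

3

Systematic placement gives 3 geometric isomers: (CH3CN/NCS trans, CO/NO2 trans); (CH3CN/NO2 trans, CO/NCS trans); (CH3CN/CO trans, NCS/NO2 trans).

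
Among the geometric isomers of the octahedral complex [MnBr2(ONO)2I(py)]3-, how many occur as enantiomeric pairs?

2

Systematic placement gives 6 geometric isomers: Br trans, ONO cis; Br trans, ONO trans; Br cis, ONO cis (3 arrangements, 2 chiral); Br cis, ONO trans.
Of these, 2 lack any improper symmetry element and so occur as enantiomeric pairs, giving 6 + 2 = 8 stereoisomers in total.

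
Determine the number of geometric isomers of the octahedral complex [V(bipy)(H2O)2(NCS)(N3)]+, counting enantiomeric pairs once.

4

Each bipy is bidentate and must span two cis positions.
The distinct arrangements are (4 in all): H2O trans; H2O cis (3 arrangements, 2 chiral).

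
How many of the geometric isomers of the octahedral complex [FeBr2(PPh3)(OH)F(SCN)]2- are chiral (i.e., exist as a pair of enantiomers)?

6

In an octahedral complex each vertex has one trans partner and four cis neighbours.
Exhaustive case analysis gives 9 geometric isomers.
Of these, 6 lack any improper symmetry element and so occur as enantiomeric pairs, giving 9 + 6 = 15 stereoisomers in total.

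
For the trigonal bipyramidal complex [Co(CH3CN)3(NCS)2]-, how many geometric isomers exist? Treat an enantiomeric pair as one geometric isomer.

3

In a trigonal bipyramid the two axial positions differ from the three equatorial ones.
The distinct arrangements are (3 in all): NCS both equatorial; NCS one axial, one equatorial; NCS both axial.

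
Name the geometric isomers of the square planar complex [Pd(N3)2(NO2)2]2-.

cis and trans

In a square planar complex each vertex has one trans partner and two cis neighbours.
Working through the distinct placements yields 2 geometric isomers: N3 cis; N3 trans.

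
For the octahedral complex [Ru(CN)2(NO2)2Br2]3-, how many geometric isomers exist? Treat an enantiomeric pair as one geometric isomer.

5

An octahedron has six vertices in three trans pairs; every non-trans pair is cis.
Systematic placement gives 5 geometric isomers: CN trans, NO2 trans, Br trans; CN cis, NO2 cis, Br trans; CN cis, NO2 trans, Br cis; CN cis, NO2 cis, Br cis (chiral); CN trans, NO2 cis, Br cis.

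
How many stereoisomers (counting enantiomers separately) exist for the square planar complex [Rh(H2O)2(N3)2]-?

In a square planar complex each vertex has one trans partner and two cis neighbours.
Working through the distinct placements yields 2 geometric isomers: H2O cis; H2O trans.
Each arrangement has an internal mirror plane or centre of symmetry, so none is chiral.

2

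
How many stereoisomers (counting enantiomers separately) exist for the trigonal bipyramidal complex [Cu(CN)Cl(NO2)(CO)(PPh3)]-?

20

A trigonal bipyramid has two axial and three equatorial sites, which are chemically inequivalent.
Systematic enumeration (placing each ligand type in turn and discarding arrangements equivalent by rotation or reflection) gives 10 geometric isomers.
Of these, 10 lack any improper symmetry element and so occur as enantiomeric pairs, giving 10 + 10 = 20 stereoisomers in total.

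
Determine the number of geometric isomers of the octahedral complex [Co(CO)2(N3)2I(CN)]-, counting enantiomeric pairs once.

6

An octahedron has six vertices in three trans pairs; every non-trans pair is cis.
Working through the distinct placements yields 6 geometric isomers: CO cis, N3 trans; CO cis, N3 cis (3 arrangements, 2 chiral); CO trans, N3 trans; CO trans, N3 cis.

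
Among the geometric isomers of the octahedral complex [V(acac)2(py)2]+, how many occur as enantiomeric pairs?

1

An octahedron has six vertices in three trans pairs; every non-trans pair is cis.
Each acac is bidentate and must span two cis positions.
The distinct arrangements are (2 in all): py trans; py cis (chiral).
One of these lacks any improper symmetry element and so occurs as an enantiomeric pair, giving 2 + 1 = 3 stereoisomers in total.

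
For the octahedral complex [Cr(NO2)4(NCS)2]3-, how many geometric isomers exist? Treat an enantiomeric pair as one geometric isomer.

2

In an octahedral complex each vertex has one trans partner and four cis neighbours.
There are 2 geometric isomers: NCS trans; NCS cis.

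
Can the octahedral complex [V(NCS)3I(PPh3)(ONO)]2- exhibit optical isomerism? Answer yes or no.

yes

In an octahedral complex each vertex has one trans partner and four cis neighbours.
There are 4 geometric isomers: NCS mer (3 arrangements); NCS fac (chiral).
One of these lacks any improper symmetry element and so occurs as an enantiomeric pair, giving 4 + 1 = 5 stereoisomers in total.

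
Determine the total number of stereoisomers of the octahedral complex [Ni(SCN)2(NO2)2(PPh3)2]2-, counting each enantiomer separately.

The distinct arrangements are (5 in all): SCN trans, NO2 trans, PPh3 trans; SCN cis, NO2 trans, PPh3 cis; SCN trans, NO2 cis, PPh3 cis; SCN cis, NO2 cis, PPh3 cis (chiral); SCN cis, NO2 cis, PPh3 trans.
One of these lacks any improper symmetry element and so occurs as an enantiomeric pair, giving 5 + 1 = 6 stereoisomers in total.

6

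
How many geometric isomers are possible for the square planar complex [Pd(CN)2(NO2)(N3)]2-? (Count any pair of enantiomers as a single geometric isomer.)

Working through the distinct placements yields 2 geometric isomers: CN cis; CN trans.

2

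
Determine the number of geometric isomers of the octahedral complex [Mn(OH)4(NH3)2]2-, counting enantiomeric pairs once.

An octahedron has six vertices in three trans pairs; every non-trans pair is cis.
There are 2 geometric isomers: NH3 trans; NH3 cis.

2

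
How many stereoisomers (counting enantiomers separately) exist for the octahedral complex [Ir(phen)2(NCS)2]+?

An octahedron has six vertices in three trans pairs; every non-trans pair is cis.
Each phen is bidentate and must span two cis positions.
The distinct arrangements are (2 in all): NCS trans; NCS cis (chiral).
One of these lacks any improper symmetry element and so occurs as an enantiomeric pair, giving 2 + 1 = 3 stereoisomers in total.

3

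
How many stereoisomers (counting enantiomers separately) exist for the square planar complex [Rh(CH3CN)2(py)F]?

2

There are 2 geometric isomers: CH3CN cis; CH3CN trans.
Each arrangement has an internal mirror plane or centre of symmetry, so none is chiral.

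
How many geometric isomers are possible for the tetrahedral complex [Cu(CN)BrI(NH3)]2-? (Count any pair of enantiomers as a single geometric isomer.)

1

In a tetrahedral complex all four positions are equivalent and every pair of ligands is adjacent — there is no cis/trans distinction.
Only one geometric arrangement is possible; it has no improper symmetry element, so it exists as a pair of enantiomers (2 stereoisomers).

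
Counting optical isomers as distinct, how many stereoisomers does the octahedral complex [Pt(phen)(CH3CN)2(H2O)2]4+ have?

4

An octahedron has six vertices in three trans pairs; every non-trans pair is cis.
Each phen is bidentate and must span two cis positions.
Working through the distinct placements yields 3 geometric isomers: CH3CN trans, H2O cis; CH3CN cis, H2O cis (chiral); CH3CN cis, H2O trans.
One of these lacks any improper symmetry element and so occurs as an enantiomeric pair, giving 3 + 1 = 4 stereoisomers in total.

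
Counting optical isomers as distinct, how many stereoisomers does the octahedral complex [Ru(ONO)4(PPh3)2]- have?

The six octahedral sites form three mutually perpendicular trans pairs.
Working through the distinct placements yields 2 geometric isomers: PPh3 trans; PPh3 cis.
Each arrangement has an internal mirror plane or centre of symmetry, so none is chiral.

2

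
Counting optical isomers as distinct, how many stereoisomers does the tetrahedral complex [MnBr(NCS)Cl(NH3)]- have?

2

In a tetrahedral complex all four positions are equivalent and every pair of ligands is adjacent — there is no cis/trans distinction.
Only one geometric arrangement is possible; it has no improper symmetry element, so it exists as a pair of enantiomers (2 stereoisomers).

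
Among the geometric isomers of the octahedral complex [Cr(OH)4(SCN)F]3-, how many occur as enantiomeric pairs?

0

The six octahedral sites form three mutually perpendicular trans pairs.
Systematic placement gives 2 geometric isomers: SCN and F mutually cis; SCN and F mutually trans.
Each arrangement has an internal mirror plane or centre of symmetry, so none is chiral.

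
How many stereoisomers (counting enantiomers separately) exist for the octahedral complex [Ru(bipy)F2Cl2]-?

4

Each bipy is bidentate and must span two cis positions.
Systematic placement gives 3 geometric isomers: F cis, Cl trans; F cis, Cl cis (chiral); F trans, Cl cis.
One of these lacks any improper symmetry element and so occurs as an enantiomeric pair, giving 3 + 1 = 4 stereoisomers in total.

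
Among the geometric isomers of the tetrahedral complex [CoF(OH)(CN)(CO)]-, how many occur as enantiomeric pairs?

Only one geometric arrangement is possible; it has no improper symmetry element, so it exists as a pair of enantiomers (2 stereoisomers).

1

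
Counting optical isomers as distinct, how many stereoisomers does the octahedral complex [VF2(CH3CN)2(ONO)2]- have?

6

The six octahedral sites form three mutually perpendicular trans pairs.
There are 5 geometric isomers: F trans, CH3CN trans, ONO trans; F cis, CH3CN trans, ONO cis; F cis, CH3CN cis, ONO trans; F cis, CH3CN cis, ONO cis (chiral); F trans, CH3CN cis, ONO cis.
One of these lacks any improper symmetry element and so occurs as an enantiomeric pair, giving 5 + 1 = 6 stereoisomers in total.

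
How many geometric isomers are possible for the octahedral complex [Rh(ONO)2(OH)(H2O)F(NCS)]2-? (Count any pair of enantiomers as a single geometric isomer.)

An octahedron has six vertices in three trans pairs; every non-trans pair is cis.
Exhaustive case analysis gives 9 geometric isomers.

9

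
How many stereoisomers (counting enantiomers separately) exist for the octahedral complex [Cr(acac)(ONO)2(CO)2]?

Each acac is bidentate and must span two cis positions.
There are 3 geometric isomers: ONO cis, CO trans; ONO cis, CO cis (chiral); ONO trans, CO cis.
One of these lacks any improper symmetry element and so occurs as an enantiomeric pair, giving 3 + 1 = 4 stereoisomers in total.

4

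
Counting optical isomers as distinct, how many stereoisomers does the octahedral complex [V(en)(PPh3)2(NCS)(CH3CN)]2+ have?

6

The six octahedral sites form three mutually perpendicular trans pairs.
Each en is bidentate and must span two cis positions.
Working through the distinct placements yields 4 geometric isomers: PPh3 cis (3 arrangements, 2 chiral); PPh3 trans.
Of these, 2 lack any improper symmetry element and so occur as enantiomeric pairs, giving 4 + 2 = 6 stereoisomers in total.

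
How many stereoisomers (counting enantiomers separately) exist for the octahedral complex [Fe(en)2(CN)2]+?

3

Each en is bidentate and must span two cis positions.
There are 2 geometric isomers: CN trans; CN cis (chiral).
One of these lacks any improper symmetry element and so occurs as an enantiomeric pair, giving 2 + 1 = 3 stereoisomers in total.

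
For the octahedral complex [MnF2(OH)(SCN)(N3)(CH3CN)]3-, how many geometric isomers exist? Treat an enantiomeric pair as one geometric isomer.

In an octahedral complex each vertex has one trans partner and four cis neighbours.
Placing the ligands in turn and identifying arrangements related by rotation or reflection leaves 9 distinct geometric isomers.

9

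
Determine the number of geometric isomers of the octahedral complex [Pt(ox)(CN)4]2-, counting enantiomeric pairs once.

Each ox is bidentate and must span two cis positions.
Only one geometric arrangement is possible.

1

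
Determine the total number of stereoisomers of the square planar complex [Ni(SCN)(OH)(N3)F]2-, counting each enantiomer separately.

A square has two trans pairs of vertices; adjacent vertices are cis.
Systematic placement gives 3 geometric isomers: (F/OH trans, N3/SCN trans); (F/SCN trans, N3/OH trans); (F/N3 trans, OH/SCN trans).
Each arrangement has an internal mirror plane or centre of symmetry, so none is chiral.

3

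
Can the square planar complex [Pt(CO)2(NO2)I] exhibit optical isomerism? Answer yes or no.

A square has two trans pairs of vertices; adjacent vertices are cis.
There are 2 geometric isomers: CO cis; CO trans.
Each arrangement has an internal mirror plane or centre of symmetry, so none is chiral.

no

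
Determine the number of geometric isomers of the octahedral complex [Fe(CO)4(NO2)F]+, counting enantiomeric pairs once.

2

There are 2 geometric isomers: NO2 and F mutually trans; NO2 and F mutually cis.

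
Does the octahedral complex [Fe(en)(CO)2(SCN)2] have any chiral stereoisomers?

The six octahedral sites form three mutually perpendicular trans pairs.
Each en is bidentate and must span two cis positions.
The distinct arrangements are (3 in all): CO trans, SCN cis; CO cis, SCN cis (chiral); CO cis, SCN trans.
One of these lacks any improper symmetry element and so occurs as an enantiomeric pair, giving 3 + 1 = 4 stereoisomers in total.

yes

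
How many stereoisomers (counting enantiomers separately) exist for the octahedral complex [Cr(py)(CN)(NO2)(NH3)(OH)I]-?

An octahedron has six vertices in three trans pairs; every non-trans pair is cis.
Systematic enumeration (placing each ligand type in turn and discarding arrangements equivalent by rotation or reflection) gives 15 geometric isomers.
Of these, 15 lack any improper symmetry element and so occur as enantiomeric pairs, giving 15 + 15 = 30 stereoisomers in total.

30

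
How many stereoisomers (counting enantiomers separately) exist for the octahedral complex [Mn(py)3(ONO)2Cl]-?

3

The distinct arrangements are (3 in all): py mer, ONO cis; py mer, ONO trans; py fac, ONO cis.
Each arrangement has an internal mirror plane or centre of symmetry, so none is chiral.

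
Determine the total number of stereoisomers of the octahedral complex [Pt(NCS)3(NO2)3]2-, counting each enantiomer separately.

Systematic placement gives 2 geometric isomers: NCS mer; NCS fac.
Each arrangement has an internal mirror plane or centre of symmetry, so none is chiral.

2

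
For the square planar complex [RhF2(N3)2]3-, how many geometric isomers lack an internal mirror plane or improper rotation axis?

0

In a square planar complex each vertex has one trans partner and two cis neighbours.
There are 2 geometric isomers: F cis; F trans.
Each arrangement has an internal mirror plane or centre of symmetry, so none is chiral.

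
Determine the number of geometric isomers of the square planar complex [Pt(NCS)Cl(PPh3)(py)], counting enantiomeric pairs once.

3

A square has two trans pairs of vertices; adjacent vertices are cis.
There are 3 geometric isomers: (Cl/PPh3 trans, NCS/py trans); (Cl/py trans, NCS/PPh3 trans); (Cl/NCS trans, PPh3/py trans).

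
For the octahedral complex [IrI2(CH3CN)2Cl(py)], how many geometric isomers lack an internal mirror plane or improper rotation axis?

In an octahedral complex each vertex has one trans partner and four cis neighbours.
There are 6 geometric isomers: I cis, CH3CN trans; I trans, CH3CN trans; I cis, CH3CN cis (3 arrangements, 2 chiral); I trans, CH3CN cis.
Of these, 2 lack any improper symmetry element and so occur as enantiomeric pairs, giving 6 + 2 = 8 stereoisomers in total.

2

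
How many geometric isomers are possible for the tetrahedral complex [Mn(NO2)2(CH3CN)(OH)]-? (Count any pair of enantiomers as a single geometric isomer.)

Only one geometric arrangement is possible.

1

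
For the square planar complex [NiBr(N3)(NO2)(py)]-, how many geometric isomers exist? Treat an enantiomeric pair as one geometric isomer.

3

A square has two trans pairs of vertices; adjacent vertices are cis.
Systematic placement gives 3 geometric isomers: (Br/NO2 trans, N3/py trans); (Br/py trans, N3/NO2 trans); (Br/N3 trans, NO2/py trans).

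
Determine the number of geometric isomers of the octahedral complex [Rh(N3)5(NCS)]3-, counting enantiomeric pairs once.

Only one geometric arrangement is possible.

1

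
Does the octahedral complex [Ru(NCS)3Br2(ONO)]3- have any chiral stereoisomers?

There are 3 geometric isomers: NCS mer, Br trans; NCS fac, Br cis; NCS mer, Br cis.
Each arrangement has an internal mirror plane or centre of symmetry, so none is chiral.

no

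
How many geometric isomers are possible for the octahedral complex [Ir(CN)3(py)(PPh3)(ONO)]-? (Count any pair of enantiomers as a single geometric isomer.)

4

In an octahedral complex each vertex has one trans partner and four cis neighbours.
There are 4 geometric isomers: CN mer (3 arrangements); CN fac (chiral).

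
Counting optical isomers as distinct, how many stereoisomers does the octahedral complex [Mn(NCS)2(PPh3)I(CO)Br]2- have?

An octahedron has six vertices in three trans pairs; every non-trans pair is cis.
Exhaustive case analysis gives 9 geometric isomers.
Of these, 6 lack any improper symmetry element and so occur as enantiomeric pairs, giving 9 + 6 = 15 stereoisomers in total.

15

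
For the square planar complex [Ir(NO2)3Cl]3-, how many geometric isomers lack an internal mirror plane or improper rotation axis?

In a square planar complex each vertex has one trans partner and two cis neighbours.
Only one geometric arrangement is possible.

0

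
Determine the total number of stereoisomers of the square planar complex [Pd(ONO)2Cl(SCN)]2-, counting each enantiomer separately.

2

A square has two trans pairs of vertices; adjacent vertices are cis.
The distinct arrangements are (2 in all): ONO cis; ONO trans.
Each arrangement has an internal mirror plane or centre of symmetry, so none is chiral.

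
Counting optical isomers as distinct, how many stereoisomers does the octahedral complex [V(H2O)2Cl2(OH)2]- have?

The six octahedral sites form three mutually perpendicular trans pairs.
Working through the distinct placements yields 5 geometric isomers: H2O trans, Cl trans, OH trans; H2O cis, Cl trans, OH cis; H2O cis, Cl cis, OH trans; H2O cis, Cl cis, OH cis (chiral); H2O trans, Cl cis, OH cis.
One of these lacks any improper symmetry element and so occurs as an enantiomeric pair, giving 5 + 1 = 6 stereoisomers in total.

6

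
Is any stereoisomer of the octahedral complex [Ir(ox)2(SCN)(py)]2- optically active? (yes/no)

yes

Each ox is bidentate and must span two cis positions.
The distinct arrangements are (2 in all): SCN and py mutually cis (chiral); SCN and py mutually trans.
One of these lacks any improper symmetry element and so occurs as an enantiomeric pair, giving 2 + 1 = 3 stereoisomers in total.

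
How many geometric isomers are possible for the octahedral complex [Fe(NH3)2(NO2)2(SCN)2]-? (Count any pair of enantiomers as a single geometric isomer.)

5

In an octahedral complex each vertex has one trans partner and four cis neighbours.
There are 5 geometric isomers: NH3 trans, NO2 trans, SCN trans; NH3 trans, NO2 cis, SCN cis; NH3 cis, NO2 cis, SCN trans; NH3 cis, NO2 cis, SCN cis (chiral); NH3 cis, NO2 trans, SCN cis.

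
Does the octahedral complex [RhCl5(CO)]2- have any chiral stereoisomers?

no

The six octahedral sites form three mutually perpendicular trans pairs.
Only one geometric arrangement is possible.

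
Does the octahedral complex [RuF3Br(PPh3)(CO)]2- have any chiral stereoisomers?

yes

In an octahedral complex each vertex has one trans partner and four cis neighbours.
Working through the distinct placements yields 4 geometric isomers: F mer (3 arrangements); F fac (chiral).
One of these lacks any improper symmetry element and so occurs as an enantiomeric pair, giving 4 + 1 = 5 stereoisomers in total.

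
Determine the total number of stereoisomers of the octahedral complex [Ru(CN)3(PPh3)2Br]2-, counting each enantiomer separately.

In an octahedral complex each vertex has one trans partner and four cis neighbours.
The distinct arrangements are (3 in all): CN mer, PPh3 trans; CN fac, PPh3 cis; CN mer, PPh3 cis.
Each arrangement has an internal mirror plane or centre of symmetry, so none is chiral.

3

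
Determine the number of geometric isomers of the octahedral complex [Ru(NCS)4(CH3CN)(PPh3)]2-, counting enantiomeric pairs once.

2

In an octahedral complex each vertex has one trans partner and four cis neighbours.
Working through the distinct placements yields 2 geometric isomers: CH3CN and PPh3 mutually cis; CH3CN and PPh3 mutually trans.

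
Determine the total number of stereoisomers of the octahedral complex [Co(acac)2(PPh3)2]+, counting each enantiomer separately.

3

An octahedron has six vertices in three trans pairs; every non-trans pair is cis.
Each acac is bidentate and must span two cis positions.
The distinct arrangements are (2 in all): PPh3 trans; PPh3 cis (chiral).
One of these lacks any improper symmetry element and so occurs as an enantiomeric pair, giving 2 + 1 = 3 stereoisomers in total.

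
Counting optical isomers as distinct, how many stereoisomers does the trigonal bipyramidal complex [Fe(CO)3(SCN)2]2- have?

In a trigonal bipyramid the two axial positions differ from the three equatorial ones.
Systematic placement gives 3 geometric isomers: SCN both equatorial; SCN one axial, one equatorial; SCN both axial.
Each arrangement has an internal mirror plane or centre of symmetry, so none is chiral.

3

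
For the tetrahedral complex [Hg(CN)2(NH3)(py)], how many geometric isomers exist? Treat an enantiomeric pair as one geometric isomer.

Only one geometric arrangement is possible.

1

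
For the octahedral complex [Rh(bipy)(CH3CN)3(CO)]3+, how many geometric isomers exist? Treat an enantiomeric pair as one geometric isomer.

2

Each bipy is bidentate and must span two cis positions.
The distinct arrangements are (2 in all): CH3CN mer; CH3CN fac.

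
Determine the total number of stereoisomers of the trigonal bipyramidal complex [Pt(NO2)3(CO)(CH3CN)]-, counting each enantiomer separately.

4

In a trigonal bipyramid the two axial positions differ from the three equatorial ones.
There are 4 geometric isomers: CO axial, CH3CN axial; CO equatorial, CH3CN axial; CO axial, CH3CN equatorial; CO equatorial, CH3CN equatorial.
Each arrangement has an internal mirror plane or centre of symmetry, so none is chiral.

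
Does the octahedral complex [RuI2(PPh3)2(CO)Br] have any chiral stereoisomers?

There are 6 geometric isomers: I trans, PPh3 trans; I cis, PPh3 cis (3 arrangements, 2 chiral); I cis, PPh3 trans; I trans, PPh3 cis.
Of these, 2 lack any improper symmetry element and so occur as enantiomeric pairs, giving 6 + 2 = 8 stereoisomers in total.

yes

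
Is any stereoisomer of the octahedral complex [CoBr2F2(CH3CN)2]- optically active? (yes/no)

yes

The six octahedral sites form three mutually perpendicular trans pairs.
There are 5 geometric isomers: Br trans, F trans, CH3CN trans; Br trans, F cis, CH3CN cis; Br cis, F trans, CH3CN cis; Br cis, F cis, CH3CN cis (chiral); Br cis, F cis, CH3CN trans.
One of these lacks any improper symmetry element and so occurs as an enantiomeric pair, giving 5 + 1 = 6 stereoisomers in total.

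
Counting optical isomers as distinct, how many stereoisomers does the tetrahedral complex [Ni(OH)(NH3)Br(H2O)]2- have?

In a tetrahedral complex all four positions are equivalent and every pair of ligands is adjacent — there is no cis/trans distinction.
Only one geometric arrangement is possible; it has no improper symmetry element, so it exists as a pair of enantiomers (2 stereoisomers).

2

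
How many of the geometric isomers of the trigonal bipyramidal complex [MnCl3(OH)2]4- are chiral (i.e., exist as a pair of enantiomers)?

0

A trigonal bipyramid has two axial and three equatorial sites, which are chemically inequivalent.
The distinct arrangements are (3 in all): OH both equatorial; OH one axial, one equatorial; OH both axial.
Each arrangement has an internal mirror plane or centre of symmetry, so none is chiral.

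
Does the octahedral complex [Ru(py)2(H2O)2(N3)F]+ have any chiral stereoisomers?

In an octahedral complex each vertex has one trans partner and four cis neighbours.
Systematic placement gives 6 geometric isomers: py trans, H2O cis; py cis, H2O cis (3 arrangements, 2 chiral); py trans, H2O trans; py cis, H2O trans.
Of these, 2 lack any improper symmetry element and so occur as enantiomeric pairs, giving 6 + 2 = 8 stereoisomers in total.

yes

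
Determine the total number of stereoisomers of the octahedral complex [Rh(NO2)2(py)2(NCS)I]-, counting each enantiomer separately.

8

The six octahedral sites form three mutually perpendicular trans pairs.
Working through the distinct placements yields 6 geometric isomers: NO2 trans, py trans; NO2 cis, py cis (3 arrangements, 2 chiral); NO2 cis, py trans; NO2 trans, py cis.
Of these, 2 lack any improper symmetry element and so occur as enantiomeric pairs, giving 6 + 2 = 8 stereoisomers in total.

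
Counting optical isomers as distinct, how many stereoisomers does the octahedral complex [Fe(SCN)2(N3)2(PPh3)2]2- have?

The six octahedral sites form three mutually perpendicular trans pairs.
Systematic placement gives 5 geometric isomers: SCN trans, N3 trans, PPh3 trans; SCN cis, N3 trans, PPh3 cis; SCN trans, N3 cis, PPh3 cis; SCN cis, N3 cis, PPh3 cis (chiral); SCN cis, N3 cis, PPh3 trans.
One of these lacks any improper symmetry element and so occurs as an enantiomeric pair, giving 5 + 1 = 6 stereoisomers in total.

6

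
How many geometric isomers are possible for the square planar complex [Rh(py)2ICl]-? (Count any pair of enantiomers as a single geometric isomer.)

The distinct arrangements are (2 in all): py cis; py trans.

2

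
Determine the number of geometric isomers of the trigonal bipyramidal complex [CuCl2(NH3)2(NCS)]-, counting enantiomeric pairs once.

A trigonal bipyramid has two axial and three equatorial sites, which are chemically inequivalent.
Placing the ligands in turn and identifying arrangements related by rotation or reflection leaves 5 distinct geometric isomers.

5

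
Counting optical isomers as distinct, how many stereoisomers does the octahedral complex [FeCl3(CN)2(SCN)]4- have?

The six octahedral sites form three mutually perpendicular trans pairs.
There are 3 geometric isomers: Cl mer, CN trans; Cl fac, CN cis; Cl mer, CN cis.
Each arrangement has an internal mirror plane or centre of symmetry, so none is chiral.

3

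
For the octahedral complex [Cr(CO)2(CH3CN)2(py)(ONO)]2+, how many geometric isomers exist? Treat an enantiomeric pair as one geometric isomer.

6

Systematic placement gives 6 geometric isomers: CO trans, CH3CN trans; CO cis, CH3CN trans; CO cis, CH3CN cis (3 arrangements, 2 chiral); CO trans, CH3CN cis.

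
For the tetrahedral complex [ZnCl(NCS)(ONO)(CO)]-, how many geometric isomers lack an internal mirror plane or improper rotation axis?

1

All four vertices of a tetrahedron are equivalent and mutually adjacent, so cis/trans isomerism cannot arise.
Only one geometric arrangement is possible; it has no improper symmetry element, so it exists as a pair of enantiomers (2 stereoisomers).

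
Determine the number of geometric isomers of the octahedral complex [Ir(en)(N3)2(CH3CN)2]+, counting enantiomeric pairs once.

In an octahedral complex each vertex has one trans partner and four cis neighbours.
Each en is bidentate and must span two cis positions.
Systematic placement gives 3 geometric isomers: N3 cis, CH3CN trans; N3 cis, CH3CN cis (chiral); N3 trans, CH3CN cis.

3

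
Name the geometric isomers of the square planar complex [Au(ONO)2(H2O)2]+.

In a square planar complex each vertex has one trans partner and two cis neighbours.
Systematic placement gives 2 geometric isomers: ONO cis; ONO trans.

cis and trans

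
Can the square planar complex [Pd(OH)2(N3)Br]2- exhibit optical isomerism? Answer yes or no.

no

Systematic placement gives 2 geometric isomers: OH cis; OH trans.
Each arrangement has an internal mirror plane or centre of symmetry, so none is chiral.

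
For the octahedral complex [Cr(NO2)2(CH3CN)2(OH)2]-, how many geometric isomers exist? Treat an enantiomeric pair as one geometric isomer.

The six octahedral sites form three mutually perpendicular trans pairs.
There are 5 geometric isomers: NO2 trans, CH3CN trans, OH trans; NO2 cis, CH3CN trans, OH cis; NO2 cis, CH3CN cis, OH trans; NO2 cis, CH3CN cis, OH cis (chiral); NO2 trans, CH3CN cis, OH cis.

5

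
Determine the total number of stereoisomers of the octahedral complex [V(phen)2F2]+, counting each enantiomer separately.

3

An octahedron has six vertices in three trans pairs; every non-trans pair is cis.
Each phen is bidentate and must span two cis positions.
There are 2 geometric isomers: F trans; F cis (chiral).
One of these lacks any improper symmetry element and so occurs as an enantiomeric pair, giving 2 + 1 = 3 stereoisomers in total.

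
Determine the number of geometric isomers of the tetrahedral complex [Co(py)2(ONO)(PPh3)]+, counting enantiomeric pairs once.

In a tetrahedral complex all four positions are equivalent and every pair of ligands is adjacent — there is no cis/trans distinction.
Only one geometric arrangement is possible.

1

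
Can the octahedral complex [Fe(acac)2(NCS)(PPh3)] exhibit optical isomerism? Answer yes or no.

Each acac is bidentate and must span two cis positions.
The distinct arrangements are (2 in all): NCS and PPh3 mutually trans; NCS and PPh3 mutually cis (chiral).
One of these lacks any improper symmetry element and so occurs as an enantiomeric pair, giving 2 + 1 = 3 stereoisomers in total.

yes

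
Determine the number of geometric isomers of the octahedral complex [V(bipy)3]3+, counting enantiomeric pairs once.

In an octahedral complex each vertex has one trans partner and four cis neighbours.
Each bipy is bidentate and must span two cis positions.
Only one geometric arrangement is possible; it has no improper symmetry element, so it exists as a pair of enantiomers (2 stereoisomers).

1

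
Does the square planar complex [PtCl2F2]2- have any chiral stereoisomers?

no

The distinct arrangements are (2 in all): Cl cis; Cl trans.
Each arrangement has an internal mirror plane or centre of symmetry, so none is chiral.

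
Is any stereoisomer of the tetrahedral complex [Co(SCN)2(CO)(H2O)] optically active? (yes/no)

no

All four vertices of a tetrahedron are equivalent and mutually adjacent, so cis/trans isomerism cannot arise.
Only one geometric arrangement is possible.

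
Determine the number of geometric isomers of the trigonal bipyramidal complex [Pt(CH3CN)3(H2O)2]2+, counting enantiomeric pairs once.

3

A trigonal bipyramid has two axial and three equatorial sites, which are chemically inequivalent.
Working through the distinct placements yields 3 geometric isomers: H2O both equatorial; H2O one axial, one equatorial; H2O both axial.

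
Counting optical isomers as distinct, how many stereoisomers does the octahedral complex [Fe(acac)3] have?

2

An octahedron has six vertices in three trans pairs; every non-trans pair is cis.
Each acac is bidentate and must span two cis positions.
Only one geometric arrangement is possible; it has no improper symmetry element, so it exists as a pair of enantiomers (2 stereoisomers).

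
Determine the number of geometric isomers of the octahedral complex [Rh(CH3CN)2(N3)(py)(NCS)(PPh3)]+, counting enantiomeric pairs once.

9

The six octahedral sites form three mutually perpendicular trans pairs.
Placing the ligands in turn and identifying arrangements related by rotation or reflection leaves 9 distinct geometric isomers.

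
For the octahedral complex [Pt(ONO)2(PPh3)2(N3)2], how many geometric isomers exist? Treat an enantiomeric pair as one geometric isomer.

An octahedron has six vertices in three trans pairs; every non-trans pair is cis.
There are 5 geometric isomers: ONO trans, PPh3 trans, N3 trans; ONO cis, PPh3 cis, N3 trans; ONO cis, PPh3 trans, N3 cis; ONO cis, PPh3 cis, N3 cis (chiral); ONO trans, PPh3 cis, N3 cis.

5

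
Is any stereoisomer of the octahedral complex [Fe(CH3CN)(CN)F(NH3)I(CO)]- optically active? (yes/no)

yes

Systematic enumeration (placing each ligand type in turn and discarding arrangements equivalent by rotation or reflection) gives 15 geometric isomers.
Of these, 15 lack any improper symmetry element and so occur as enantiomeric pairs, giving 15 + 15 = 30 stereoisomers in total.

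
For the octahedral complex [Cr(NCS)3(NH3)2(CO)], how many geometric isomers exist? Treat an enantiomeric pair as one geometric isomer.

3

An octahedron has six vertices in three trans pairs; every non-trans pair is cis.
Working through the distinct placements yields 3 geometric isomers: NCS mer, NH3 trans; NCS fac, NH3 cis; NCS mer, NH3 cis.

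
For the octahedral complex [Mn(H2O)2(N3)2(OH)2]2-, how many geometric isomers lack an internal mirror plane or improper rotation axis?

In an octahedral complex each vertex has one trans partner and four cis neighbours.
The distinct arrangements are (5 in all): H2O trans, N3 trans, OH trans; H2O trans, N3 cis, OH cis; H2O cis, N3 cis, OH trans; H2O cis, N3 cis, OH cis (chiral); H2O cis, N3 trans, OH cis.
One of these lacks any improper symmetry element and so occurs as an enantiomeric pair, giving 5 + 1 = 6 stereoisomers in total.

1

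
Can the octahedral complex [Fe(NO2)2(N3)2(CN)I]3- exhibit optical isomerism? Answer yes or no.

An octahedron has six vertices in three trans pairs; every non-trans pair is cis.
There are 6 geometric isomers: NO2 trans, N3 trans; NO2 cis, N3 cis (3 arrangements, 2 chiral); NO2 trans, N3 cis; NO2 cis, N3 trans.
Of these, 2 lack any improper symmetry element and so occur as enantiomeric pairs, giving 6 + 2 = 8 stereoisomers in total.

yes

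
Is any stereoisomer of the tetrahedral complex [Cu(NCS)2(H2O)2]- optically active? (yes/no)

no

All four vertices of a tetrahedron are equivalent and mutually adjacent, so cis/trans isomerism cannot arise.
Only one geometric arrangement is possible.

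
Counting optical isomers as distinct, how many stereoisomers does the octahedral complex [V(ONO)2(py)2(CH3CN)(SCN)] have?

In an octahedral complex each vertex has one trans partner and four cis neighbours.
Systematic placement gives 6 geometric isomers: ONO cis, py trans; ONO cis, py cis (3 arrangements, 2 chiral); ONO trans, py trans; ONO trans, py cis.
Of these, 2 lack any improper symmetry element and so occur as enantiomeric pairs, giving 6 + 2 = 8 stereoisomers in total.

8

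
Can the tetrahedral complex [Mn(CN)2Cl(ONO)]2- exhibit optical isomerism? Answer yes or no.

All four vertices of a tetrahedron are equivalent and mutually adjacent, so cis/trans isomerism cannot arise.
Only one geometric arrangement is possible.

no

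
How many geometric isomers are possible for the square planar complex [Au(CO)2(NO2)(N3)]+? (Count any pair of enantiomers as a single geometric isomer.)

2

There are 2 geometric isomers: CO cis; CO trans.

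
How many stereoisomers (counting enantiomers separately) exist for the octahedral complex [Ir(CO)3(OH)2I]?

3

In an octahedral complex each vertex has one trans partner and four cis neighbours.
The distinct arrangements are (3 in all): CO mer, OH trans; CO mer, OH cis; CO fac, OH cis.
Each arrangement has an internal mirror plane or centre of symmetry, so none is chiral.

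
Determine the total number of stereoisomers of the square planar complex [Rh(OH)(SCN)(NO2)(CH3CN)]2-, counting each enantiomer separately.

In a square planar complex each vertex has one trans partner and two cis neighbours.
The distinct arrangements are (3 in all): (CH3CN/OH trans, NO2/SCN trans); (CH3CN/SCN trans, NO2/OH trans); (CH3CN/NO2 trans, OH/SCN trans).
Each arrangement has an internal mirror plane or centre of symmetry, so none is chiral.

3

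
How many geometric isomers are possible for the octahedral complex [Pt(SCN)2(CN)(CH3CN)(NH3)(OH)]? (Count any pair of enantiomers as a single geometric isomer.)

9

The six octahedral sites form three mutually perpendicular trans pairs.
Systematic enumeration (placing each ligand type in turn and discarding arrangements equivalent by rotation or reflection) gives 9 geometric isomers.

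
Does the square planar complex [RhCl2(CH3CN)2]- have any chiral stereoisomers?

no

Working through the distinct placements yields 2 geometric isomers: Cl cis; Cl trans.
Each arrangement has an internal mirror plane or centre of symmetry, so none is chiral.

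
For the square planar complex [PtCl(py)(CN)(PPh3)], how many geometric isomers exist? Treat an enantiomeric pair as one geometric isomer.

3

A square has two trans pairs of vertices; adjacent vertices are cis.
There are 3 geometric isomers: (CN/PPh3 trans, Cl/py trans); (CN/py trans, Cl/PPh3 trans); (CN/Cl trans, PPh3/py trans).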